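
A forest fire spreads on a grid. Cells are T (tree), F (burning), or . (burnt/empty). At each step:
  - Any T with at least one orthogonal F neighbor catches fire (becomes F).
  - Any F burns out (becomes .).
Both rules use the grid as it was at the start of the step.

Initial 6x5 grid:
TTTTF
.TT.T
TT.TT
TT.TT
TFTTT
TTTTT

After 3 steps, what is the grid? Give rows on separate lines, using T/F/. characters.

Step 1: 6 trees catch fire, 2 burn out
  TTTF.
  .TT.F
  TT.TT
  TF.TT
  F.FTT
  TFTTT
Step 2: 7 trees catch fire, 6 burn out
  TTF..
  .TT..
  TF.TF
  F..TT
  ...FT
  F.FTT
Step 3: 9 trees catch fire, 7 burn out
  TF...
  .FF..
  F..F.
  ...FF
  ....F
  ...FT

TF...
.FF..
F..F.
...FF
....F
...FT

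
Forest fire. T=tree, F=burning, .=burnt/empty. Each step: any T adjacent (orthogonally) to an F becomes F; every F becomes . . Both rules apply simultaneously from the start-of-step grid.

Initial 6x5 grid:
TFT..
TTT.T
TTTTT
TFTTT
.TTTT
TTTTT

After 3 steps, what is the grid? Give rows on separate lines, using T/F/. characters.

Step 1: 7 trees catch fire, 2 burn out
  F.F..
  TFT.T
  TFTTT
  F.FTT
  .FTTT
  TTTTT
Step 2: 7 trees catch fire, 7 burn out
  .....
  F.F.T
  F.FTT
  ...FT
  ..FTT
  TFTTT
Step 3: 5 trees catch fire, 7 burn out
  .....
  ....T
  ...FT
  ....F
  ...FT
  F.FTT

.....
....T
...FT
....F
...FT
F.FTT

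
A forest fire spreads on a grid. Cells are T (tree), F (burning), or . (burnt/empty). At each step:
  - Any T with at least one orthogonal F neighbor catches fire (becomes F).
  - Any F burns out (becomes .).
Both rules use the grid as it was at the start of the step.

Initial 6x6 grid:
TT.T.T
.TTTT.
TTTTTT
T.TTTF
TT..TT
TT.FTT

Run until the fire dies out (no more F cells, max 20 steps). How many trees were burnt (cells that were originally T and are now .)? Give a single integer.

Answer: 25

Derivation:
Step 1: +4 fires, +2 burnt (F count now 4)
Step 2: +4 fires, +4 burnt (F count now 4)
Step 3: +3 fires, +4 burnt (F count now 3)
Step 4: +2 fires, +3 burnt (F count now 2)
Step 5: +3 fires, +2 burnt (F count now 3)
Step 6: +2 fires, +3 burnt (F count now 2)
Step 7: +2 fires, +2 burnt (F count now 2)
Step 8: +2 fires, +2 burnt (F count now 2)
Step 9: +2 fires, +2 burnt (F count now 2)
Step 10: +1 fires, +2 burnt (F count now 1)
Step 11: +0 fires, +1 burnt (F count now 0)
Fire out after step 11
Initially T: 26, now '.': 35
Total burnt (originally-T cells now '.'): 25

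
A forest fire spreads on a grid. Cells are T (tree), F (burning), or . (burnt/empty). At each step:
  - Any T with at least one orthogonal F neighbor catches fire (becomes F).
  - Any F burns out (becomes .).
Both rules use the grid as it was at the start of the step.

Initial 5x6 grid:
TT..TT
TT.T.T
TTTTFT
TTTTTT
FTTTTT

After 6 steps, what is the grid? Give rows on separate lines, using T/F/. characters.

Step 1: 5 trees catch fire, 2 burn out
  TT..TT
  TT.T.T
  TTTF.F
  FTTTFT
  .FTTTT
Step 2: 9 trees catch fire, 5 burn out
  TT..TT
  TT.F.F
  FTF...
  .FTF.F
  ..FTFT
Step 3: 6 trees catch fire, 9 burn out
  TT..TF
  FT....
  .F....
  ..F...
  ...F.F
Step 4: 3 trees catch fire, 6 burn out
  FT..F.
  .F....
  ......
  ......
  ......
Step 5: 1 trees catch fire, 3 burn out
  .F....
  ......
  ......
  ......
  ......
Step 6: 0 trees catch fire, 1 burn out
  ......
  ......
  ......
  ......
  ......

......
......
......
......
......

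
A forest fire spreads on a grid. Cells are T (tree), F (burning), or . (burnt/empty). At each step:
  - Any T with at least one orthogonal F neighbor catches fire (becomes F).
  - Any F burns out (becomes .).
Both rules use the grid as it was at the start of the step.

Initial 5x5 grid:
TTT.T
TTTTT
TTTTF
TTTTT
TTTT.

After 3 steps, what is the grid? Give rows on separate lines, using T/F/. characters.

Step 1: 3 trees catch fire, 1 burn out
  TTT.T
  TTTTF
  TTTF.
  TTTTF
  TTTT.
Step 2: 4 trees catch fire, 3 burn out
  TTT.F
  TTTF.
  TTF..
  TTTF.
  TTTT.
Step 3: 4 trees catch fire, 4 burn out
  TTT..
  TTF..
  TF...
  TTF..
  TTTF.

TTT..
TTF..
TF...
TTF..
TTTF.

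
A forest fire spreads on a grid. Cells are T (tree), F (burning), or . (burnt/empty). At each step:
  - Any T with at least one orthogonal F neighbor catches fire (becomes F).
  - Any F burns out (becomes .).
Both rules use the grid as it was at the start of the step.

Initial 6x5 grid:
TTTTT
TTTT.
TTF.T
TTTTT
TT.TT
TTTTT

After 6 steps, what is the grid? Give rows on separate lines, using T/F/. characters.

Step 1: 3 trees catch fire, 1 burn out
  TTTTT
  TTFT.
  TF..T
  TTFTT
  TT.TT
  TTTTT
Step 2: 6 trees catch fire, 3 burn out
  TTFTT
  TF.F.
  F...T
  TF.FT
  TT.TT
  TTTTT
Step 3: 7 trees catch fire, 6 burn out
  TF.FT
  F....
  ....T
  F...F
  TF.FT
  TTTTT
Step 4: 7 trees catch fire, 7 burn out
  F...F
  .....
  ....F
  .....
  F...F
  TFTFT
Step 5: 3 trees catch fire, 7 burn out
  .....
  .....
  .....
  .....
  .....
  F.F.F
Step 6: 0 trees catch fire, 3 burn out
  .....
  .....
  .....
  .....
  .....
  .....

.....
.....
.....
.....
.....
.....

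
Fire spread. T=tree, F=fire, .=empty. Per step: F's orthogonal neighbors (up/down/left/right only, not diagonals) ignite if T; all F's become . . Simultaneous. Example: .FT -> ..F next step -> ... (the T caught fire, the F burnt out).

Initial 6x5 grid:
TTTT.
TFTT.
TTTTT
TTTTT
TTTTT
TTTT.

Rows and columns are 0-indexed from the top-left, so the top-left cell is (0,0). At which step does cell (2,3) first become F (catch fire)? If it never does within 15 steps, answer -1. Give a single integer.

Step 1: cell (2,3)='T' (+4 fires, +1 burnt)
Step 2: cell (2,3)='T' (+6 fires, +4 burnt)
Step 3: cell (2,3)='F' (+5 fires, +6 burnt)
  -> target ignites at step 3
Step 4: cell (2,3)='.' (+5 fires, +5 burnt)
Step 5: cell (2,3)='.' (+4 fires, +5 burnt)
Step 6: cell (2,3)='.' (+2 fires, +4 burnt)
Step 7: cell (2,3)='.' (+0 fires, +2 burnt)
  fire out at step 7

3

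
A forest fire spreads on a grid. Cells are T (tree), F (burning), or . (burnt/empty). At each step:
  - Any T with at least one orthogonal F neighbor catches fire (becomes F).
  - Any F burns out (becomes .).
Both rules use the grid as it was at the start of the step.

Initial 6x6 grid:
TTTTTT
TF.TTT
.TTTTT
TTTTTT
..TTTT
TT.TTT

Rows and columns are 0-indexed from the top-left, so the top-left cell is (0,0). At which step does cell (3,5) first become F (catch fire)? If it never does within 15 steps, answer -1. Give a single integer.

Step 1: cell (3,5)='T' (+3 fires, +1 burnt)
Step 2: cell (3,5)='T' (+4 fires, +3 burnt)
Step 3: cell (3,5)='T' (+4 fires, +4 burnt)
Step 4: cell (3,5)='T' (+5 fires, +4 burnt)
Step 5: cell (3,5)='T' (+5 fires, +5 burnt)
Step 6: cell (3,5)='F' (+4 fires, +5 burnt)
  -> target ignites at step 6
Step 7: cell (3,5)='.' (+2 fires, +4 burnt)
Step 8: cell (3,5)='.' (+1 fires, +2 burnt)
Step 9: cell (3,5)='.' (+0 fires, +1 burnt)
  fire out at step 9

6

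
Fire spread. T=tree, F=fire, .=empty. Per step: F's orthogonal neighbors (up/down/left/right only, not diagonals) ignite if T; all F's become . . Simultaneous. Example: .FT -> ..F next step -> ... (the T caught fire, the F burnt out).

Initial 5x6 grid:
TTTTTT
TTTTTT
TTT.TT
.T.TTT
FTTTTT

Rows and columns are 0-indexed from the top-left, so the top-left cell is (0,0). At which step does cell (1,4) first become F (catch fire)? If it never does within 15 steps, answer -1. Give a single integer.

Step 1: cell (1,4)='T' (+1 fires, +1 burnt)
Step 2: cell (1,4)='T' (+2 fires, +1 burnt)
Step 3: cell (1,4)='T' (+2 fires, +2 burnt)
Step 4: cell (1,4)='T' (+5 fires, +2 burnt)
Step 5: cell (1,4)='T' (+5 fires, +5 burnt)
Step 6: cell (1,4)='T' (+5 fires, +5 burnt)
Step 7: cell (1,4)='F' (+3 fires, +5 burnt)
  -> target ignites at step 7
Step 8: cell (1,4)='.' (+2 fires, +3 burnt)
Step 9: cell (1,4)='.' (+1 fires, +2 burnt)
Step 10: cell (1,4)='.' (+0 fires, +1 burnt)
  fire out at step 10

7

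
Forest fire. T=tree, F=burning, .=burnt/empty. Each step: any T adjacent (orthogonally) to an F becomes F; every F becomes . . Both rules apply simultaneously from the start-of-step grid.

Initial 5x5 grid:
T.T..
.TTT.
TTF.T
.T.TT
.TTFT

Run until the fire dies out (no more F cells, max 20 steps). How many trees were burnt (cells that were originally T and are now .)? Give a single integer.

Step 1: +5 fires, +2 burnt (F count now 5)
Step 2: +7 fires, +5 burnt (F count now 7)
Step 3: +1 fires, +7 burnt (F count now 1)
Step 4: +0 fires, +1 burnt (F count now 0)
Fire out after step 4
Initially T: 14, now '.': 24
Total burnt (originally-T cells now '.'): 13

Answer: 13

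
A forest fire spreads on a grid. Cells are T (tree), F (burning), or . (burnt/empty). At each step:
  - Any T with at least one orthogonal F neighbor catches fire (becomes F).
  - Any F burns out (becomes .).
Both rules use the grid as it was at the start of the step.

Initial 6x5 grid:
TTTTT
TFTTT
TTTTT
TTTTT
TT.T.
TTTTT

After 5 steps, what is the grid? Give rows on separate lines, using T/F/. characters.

Step 1: 4 trees catch fire, 1 burn out
  TFTTT
  F.FTT
  TFTTT
  TTTTT
  TT.T.
  TTTTT
Step 2: 6 trees catch fire, 4 burn out
  F.FTT
  ...FT
  F.FTT
  TFTTT
  TT.T.
  TTTTT
Step 3: 6 trees catch fire, 6 burn out
  ...FT
  ....F
  ...FT
  F.FTT
  TF.T.
  TTTTT
Step 4: 5 trees catch fire, 6 burn out
  ....F
  .....
  ....F
  ...FT
  F..T.
  TFTTT
Step 5: 4 trees catch fire, 5 burn out
  .....
  .....
  .....
  ....F
  ...F.
  F.FTT

.....
.....
.....
....F
...F.
F.FTT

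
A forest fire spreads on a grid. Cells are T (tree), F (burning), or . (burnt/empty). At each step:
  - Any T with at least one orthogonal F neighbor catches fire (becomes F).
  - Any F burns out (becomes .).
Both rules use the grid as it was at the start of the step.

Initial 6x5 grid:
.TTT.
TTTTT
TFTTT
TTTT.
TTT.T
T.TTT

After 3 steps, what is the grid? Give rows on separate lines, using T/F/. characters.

Step 1: 4 trees catch fire, 1 burn out
  .TTT.
  TFTTT
  F.FTT
  TFTT.
  TTT.T
  T.TTT
Step 2: 7 trees catch fire, 4 burn out
  .FTT.
  F.FTT
  ...FT
  F.FT.
  TFT.T
  T.TTT
Step 3: 6 trees catch fire, 7 burn out
  ..FT.
  ...FT
  ....F
  ...F.
  F.F.T
  T.TTT

..FT.
...FT
....F
...F.
F.F.T
T.TTT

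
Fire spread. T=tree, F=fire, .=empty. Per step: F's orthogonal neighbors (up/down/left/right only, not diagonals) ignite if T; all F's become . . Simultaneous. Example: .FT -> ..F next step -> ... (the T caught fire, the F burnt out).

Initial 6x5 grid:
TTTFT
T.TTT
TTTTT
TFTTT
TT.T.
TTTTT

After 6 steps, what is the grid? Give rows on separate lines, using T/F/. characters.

Step 1: 7 trees catch fire, 2 burn out
  TTF.F
  T.TFT
  TFTTT
  F.FTT
  TF.T.
  TTTTT
Step 2: 9 trees catch fire, 7 burn out
  TF...
  T.F.F
  F.FFT
  ...FT
  F..T.
  TFTTT
Step 3: 7 trees catch fire, 9 burn out
  F....
  F....
  ....F
  ....F
  ...F.
  F.FTT
Step 4: 1 trees catch fire, 7 burn out
  .....
  .....
  .....
  .....
  .....
  ...FT
Step 5: 1 trees catch fire, 1 burn out
  .....
  .....
  .....
  .....
  .....
  ....F
Step 6: 0 trees catch fire, 1 burn out
  .....
  .....
  .....
  .....
  .....
  .....

.....
.....
.....
.....
.....
.....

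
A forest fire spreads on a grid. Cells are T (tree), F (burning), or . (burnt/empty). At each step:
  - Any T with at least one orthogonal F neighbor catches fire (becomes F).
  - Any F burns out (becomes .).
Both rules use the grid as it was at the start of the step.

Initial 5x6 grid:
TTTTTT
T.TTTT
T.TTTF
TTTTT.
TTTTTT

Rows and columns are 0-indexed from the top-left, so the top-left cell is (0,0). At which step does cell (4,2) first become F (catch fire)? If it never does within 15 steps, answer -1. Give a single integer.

Step 1: cell (4,2)='T' (+2 fires, +1 burnt)
Step 2: cell (4,2)='T' (+4 fires, +2 burnt)
Step 3: cell (4,2)='T' (+5 fires, +4 burnt)
Step 4: cell (4,2)='T' (+5 fires, +5 burnt)
Step 5: cell (4,2)='F' (+3 fires, +5 burnt)
  -> target ignites at step 5
Step 6: cell (4,2)='.' (+3 fires, +3 burnt)
Step 7: cell (4,2)='.' (+3 fires, +3 burnt)
Step 8: cell (4,2)='.' (+1 fires, +3 burnt)
Step 9: cell (4,2)='.' (+0 fires, +1 burnt)
  fire out at step 9

5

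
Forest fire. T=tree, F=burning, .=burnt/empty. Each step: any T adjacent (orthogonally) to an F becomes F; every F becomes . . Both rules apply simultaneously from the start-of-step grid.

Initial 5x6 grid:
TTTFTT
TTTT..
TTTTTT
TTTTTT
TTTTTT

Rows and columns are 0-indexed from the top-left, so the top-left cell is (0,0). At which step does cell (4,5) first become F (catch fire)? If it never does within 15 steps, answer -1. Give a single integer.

Step 1: cell (4,5)='T' (+3 fires, +1 burnt)
Step 2: cell (4,5)='T' (+4 fires, +3 burnt)
Step 3: cell (4,5)='T' (+5 fires, +4 burnt)
Step 4: cell (4,5)='T' (+6 fires, +5 burnt)
Step 5: cell (4,5)='T' (+5 fires, +6 burnt)
Step 6: cell (4,5)='F' (+3 fires, +5 burnt)
  -> target ignites at step 6
Step 7: cell (4,5)='.' (+1 fires, +3 burnt)
Step 8: cell (4,5)='.' (+0 fires, +1 burnt)
  fire out at step 8

6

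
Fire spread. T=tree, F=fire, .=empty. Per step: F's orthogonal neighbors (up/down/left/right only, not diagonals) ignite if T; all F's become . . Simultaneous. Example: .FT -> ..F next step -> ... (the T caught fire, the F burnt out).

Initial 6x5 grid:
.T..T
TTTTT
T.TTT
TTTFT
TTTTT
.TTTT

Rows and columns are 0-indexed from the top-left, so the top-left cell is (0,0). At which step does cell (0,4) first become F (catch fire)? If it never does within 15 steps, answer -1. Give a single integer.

Step 1: cell (0,4)='T' (+4 fires, +1 burnt)
Step 2: cell (0,4)='T' (+7 fires, +4 burnt)
Step 3: cell (0,4)='T' (+6 fires, +7 burnt)
Step 4: cell (0,4)='F' (+5 fires, +6 burnt)
  -> target ignites at step 4
Step 5: cell (0,4)='.' (+2 fires, +5 burnt)
Step 6: cell (0,4)='.' (+0 fires, +2 burnt)
  fire out at step 6

4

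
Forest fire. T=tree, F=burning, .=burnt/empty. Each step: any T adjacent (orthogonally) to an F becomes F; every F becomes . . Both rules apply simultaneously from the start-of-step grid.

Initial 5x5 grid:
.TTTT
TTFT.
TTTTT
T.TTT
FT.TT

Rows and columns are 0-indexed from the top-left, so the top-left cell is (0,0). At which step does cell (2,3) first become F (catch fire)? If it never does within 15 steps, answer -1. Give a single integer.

Step 1: cell (2,3)='T' (+6 fires, +2 burnt)
Step 2: cell (2,3)='F' (+7 fires, +6 burnt)
  -> target ignites at step 2
Step 3: cell (2,3)='.' (+3 fires, +7 burnt)
Step 4: cell (2,3)='.' (+2 fires, +3 burnt)
Step 5: cell (2,3)='.' (+1 fires, +2 burnt)
Step 6: cell (2,3)='.' (+0 fires, +1 burnt)
  fire out at step 6

2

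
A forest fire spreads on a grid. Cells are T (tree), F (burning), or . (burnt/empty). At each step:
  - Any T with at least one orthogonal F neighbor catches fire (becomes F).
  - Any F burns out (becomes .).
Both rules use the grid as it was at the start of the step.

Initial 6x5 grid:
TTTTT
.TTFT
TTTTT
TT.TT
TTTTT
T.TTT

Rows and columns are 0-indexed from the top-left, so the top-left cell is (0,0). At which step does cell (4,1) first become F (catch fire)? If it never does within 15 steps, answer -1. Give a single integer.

Step 1: cell (4,1)='T' (+4 fires, +1 burnt)
Step 2: cell (4,1)='T' (+6 fires, +4 burnt)
Step 3: cell (4,1)='T' (+4 fires, +6 burnt)
Step 4: cell (4,1)='T' (+6 fires, +4 burnt)
Step 5: cell (4,1)='F' (+4 fires, +6 burnt)
  -> target ignites at step 5
Step 6: cell (4,1)='.' (+1 fires, +4 burnt)
Step 7: cell (4,1)='.' (+1 fires, +1 burnt)
Step 8: cell (4,1)='.' (+0 fires, +1 burnt)
  fire out at step 8

5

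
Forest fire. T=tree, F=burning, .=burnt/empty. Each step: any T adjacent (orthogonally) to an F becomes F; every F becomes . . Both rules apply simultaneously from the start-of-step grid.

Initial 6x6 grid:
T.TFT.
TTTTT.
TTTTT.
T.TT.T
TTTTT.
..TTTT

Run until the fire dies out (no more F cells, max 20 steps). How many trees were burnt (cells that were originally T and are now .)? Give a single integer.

Answer: 25

Derivation:
Step 1: +3 fires, +1 burnt (F count now 3)
Step 2: +3 fires, +3 burnt (F count now 3)
Step 3: +4 fires, +3 burnt (F count now 4)
Step 4: +4 fires, +4 burnt (F count now 4)
Step 5: +5 fires, +4 burnt (F count now 5)
Step 6: +4 fires, +5 burnt (F count now 4)
Step 7: +2 fires, +4 burnt (F count now 2)
Step 8: +0 fires, +2 burnt (F count now 0)
Fire out after step 8
Initially T: 26, now '.': 35
Total burnt (originally-T cells now '.'): 25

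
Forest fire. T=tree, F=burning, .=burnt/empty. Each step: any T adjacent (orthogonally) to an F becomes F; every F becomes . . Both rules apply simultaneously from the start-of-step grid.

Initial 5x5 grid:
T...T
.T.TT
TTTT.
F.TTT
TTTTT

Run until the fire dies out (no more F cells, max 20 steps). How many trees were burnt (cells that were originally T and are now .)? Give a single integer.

Step 1: +2 fires, +1 burnt (F count now 2)
Step 2: +2 fires, +2 burnt (F count now 2)
Step 3: +3 fires, +2 burnt (F count now 3)
Step 4: +3 fires, +3 burnt (F count now 3)
Step 5: +3 fires, +3 burnt (F count now 3)
Step 6: +2 fires, +3 burnt (F count now 2)
Step 7: +1 fires, +2 burnt (F count now 1)
Step 8: +0 fires, +1 burnt (F count now 0)
Fire out after step 8
Initially T: 17, now '.': 24
Total burnt (originally-T cells now '.'): 16

Answer: 16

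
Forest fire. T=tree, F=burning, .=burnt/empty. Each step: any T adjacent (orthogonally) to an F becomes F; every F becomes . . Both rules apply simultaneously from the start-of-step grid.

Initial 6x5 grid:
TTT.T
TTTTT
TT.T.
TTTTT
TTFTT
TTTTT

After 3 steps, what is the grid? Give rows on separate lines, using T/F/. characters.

Step 1: 4 trees catch fire, 1 burn out
  TTT.T
  TTTTT
  TT.T.
  TTFTT
  TF.FT
  TTFTT
Step 2: 6 trees catch fire, 4 burn out
  TTT.T
  TTTTT
  TT.T.
  TF.FT
  F...F
  TF.FT
Step 3: 6 trees catch fire, 6 burn out
  TTT.T
  TTTTT
  TF.F.
  F...F
  .....
  F...F

TTT.T
TTTTT
TF.F.
F...F
.....
F...F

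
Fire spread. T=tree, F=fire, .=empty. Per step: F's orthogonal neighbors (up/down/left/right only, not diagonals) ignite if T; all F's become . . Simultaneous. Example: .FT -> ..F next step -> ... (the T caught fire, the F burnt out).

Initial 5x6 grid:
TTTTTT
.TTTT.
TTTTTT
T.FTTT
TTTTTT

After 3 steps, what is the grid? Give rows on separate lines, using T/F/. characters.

Step 1: 3 trees catch fire, 1 burn out
  TTTTTT
  .TTTT.
  TTFTTT
  T..FTT
  TTFTTT
Step 2: 6 trees catch fire, 3 burn out
  TTTTTT
  .TFTT.
  TF.FTT
  T...FT
  TF.FTT
Step 3: 8 trees catch fire, 6 burn out
  TTFTTT
  .F.FT.
  F...FT
  T....F
  F...FT

TTFTTT
.F.FT.
F...FT
T....F
F...FT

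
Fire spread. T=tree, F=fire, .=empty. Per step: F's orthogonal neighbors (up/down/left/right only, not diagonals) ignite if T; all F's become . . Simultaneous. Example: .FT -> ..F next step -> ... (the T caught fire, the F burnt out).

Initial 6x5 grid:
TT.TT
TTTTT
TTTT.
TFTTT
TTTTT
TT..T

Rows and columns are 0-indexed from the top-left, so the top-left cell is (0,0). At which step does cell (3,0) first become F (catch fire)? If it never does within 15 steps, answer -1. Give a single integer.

Step 1: cell (3,0)='F' (+4 fires, +1 burnt)
  -> target ignites at step 1
Step 2: cell (3,0)='.' (+7 fires, +4 burnt)
Step 3: cell (3,0)='.' (+7 fires, +7 burnt)
Step 4: cell (3,0)='.' (+3 fires, +7 burnt)
Step 5: cell (3,0)='.' (+3 fires, +3 burnt)
Step 6: cell (3,0)='.' (+1 fires, +3 burnt)
Step 7: cell (3,0)='.' (+0 fires, +1 burnt)
  fire out at step 7

1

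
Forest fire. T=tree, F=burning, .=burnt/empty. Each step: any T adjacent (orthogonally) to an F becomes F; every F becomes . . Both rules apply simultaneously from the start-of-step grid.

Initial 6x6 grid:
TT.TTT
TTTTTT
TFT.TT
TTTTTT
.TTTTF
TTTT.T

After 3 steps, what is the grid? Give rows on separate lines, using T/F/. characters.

Step 1: 7 trees catch fire, 2 burn out
  TT.TTT
  TFTTTT
  F.F.TT
  TFTTTF
  .TTTF.
  TTTT.F
Step 2: 9 trees catch fire, 7 burn out
  TF.TTT
  F.FTTT
  ....TF
  F.FTF.
  .FTF..
  TTTT..
Step 3: 8 trees catch fire, 9 burn out
  F..TTT
  ...FTF
  ....F.
  ...F..
  ..F...
  TFTF..

F..TTT
...FTF
....F.
...F..
..F...
TFTF..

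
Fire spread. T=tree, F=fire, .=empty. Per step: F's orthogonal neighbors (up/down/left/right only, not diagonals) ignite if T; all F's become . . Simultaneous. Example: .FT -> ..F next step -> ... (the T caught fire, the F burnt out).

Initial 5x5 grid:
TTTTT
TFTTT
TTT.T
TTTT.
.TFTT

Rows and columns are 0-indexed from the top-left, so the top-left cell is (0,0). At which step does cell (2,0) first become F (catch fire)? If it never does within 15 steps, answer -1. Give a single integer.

Step 1: cell (2,0)='T' (+7 fires, +2 burnt)
Step 2: cell (2,0)='F' (+8 fires, +7 burnt)
  -> target ignites at step 2
Step 3: cell (2,0)='.' (+3 fires, +8 burnt)
Step 4: cell (2,0)='.' (+2 fires, +3 burnt)
Step 5: cell (2,0)='.' (+0 fires, +2 burnt)
  fire out at step 5

2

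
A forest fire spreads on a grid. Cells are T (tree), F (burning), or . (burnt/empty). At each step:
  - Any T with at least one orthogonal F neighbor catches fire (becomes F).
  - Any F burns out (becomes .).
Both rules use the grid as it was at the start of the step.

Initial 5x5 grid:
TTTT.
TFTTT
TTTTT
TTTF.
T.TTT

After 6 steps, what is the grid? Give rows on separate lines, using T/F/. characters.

Step 1: 7 trees catch fire, 2 burn out
  TFTT.
  F.FTT
  TFTFT
  TTF..
  T.TFT
Step 2: 9 trees catch fire, 7 burn out
  F.FT.
  ...FT
  F.F.F
  TF...
  T.F.F
Step 3: 3 trees catch fire, 9 burn out
  ...F.
  ....F
  .....
  F....
  T....
Step 4: 1 trees catch fire, 3 burn out
  .....
  .....
  .....
  .....
  F....
Step 5: 0 trees catch fire, 1 burn out
  .....
  .....
  .....
  .....
  .....
Step 6: 0 trees catch fire, 0 burn out
  .....
  .....
  .....
  .....
  .....

.....
.....
.....
.....
.....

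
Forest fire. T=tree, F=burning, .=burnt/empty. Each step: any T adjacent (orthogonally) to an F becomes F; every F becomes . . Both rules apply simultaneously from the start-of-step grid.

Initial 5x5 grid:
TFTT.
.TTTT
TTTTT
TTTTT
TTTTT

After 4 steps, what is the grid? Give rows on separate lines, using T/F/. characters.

Step 1: 3 trees catch fire, 1 burn out
  F.FT.
  .FTTT
  TTTTT
  TTTTT
  TTTTT
Step 2: 3 trees catch fire, 3 burn out
  ...F.
  ..FTT
  TFTTT
  TTTTT
  TTTTT
Step 3: 4 trees catch fire, 3 burn out
  .....
  ...FT
  F.FTT
  TFTTT
  TTTTT
Step 4: 5 trees catch fire, 4 burn out
  .....
  ....F
  ...FT
  F.FTT
  TFTTT

.....
....F
...FT
F.FTT
TFTTT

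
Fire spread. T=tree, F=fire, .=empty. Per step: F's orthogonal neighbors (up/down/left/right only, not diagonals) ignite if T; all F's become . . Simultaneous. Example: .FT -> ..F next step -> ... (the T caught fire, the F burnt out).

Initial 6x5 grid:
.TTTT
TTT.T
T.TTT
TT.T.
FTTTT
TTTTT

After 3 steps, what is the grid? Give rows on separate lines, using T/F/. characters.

Step 1: 3 trees catch fire, 1 burn out
  .TTTT
  TTT.T
  T.TTT
  FT.T.
  .FTTT
  FTTTT
Step 2: 4 trees catch fire, 3 burn out
  .TTTT
  TTT.T
  F.TTT
  .F.T.
  ..FTT
  .FTTT
Step 3: 3 trees catch fire, 4 burn out
  .TTTT
  FTT.T
  ..TTT
  ...T.
  ...FT
  ..FTT

.TTTT
FTT.T
..TTT
...T.
...FT
..FTT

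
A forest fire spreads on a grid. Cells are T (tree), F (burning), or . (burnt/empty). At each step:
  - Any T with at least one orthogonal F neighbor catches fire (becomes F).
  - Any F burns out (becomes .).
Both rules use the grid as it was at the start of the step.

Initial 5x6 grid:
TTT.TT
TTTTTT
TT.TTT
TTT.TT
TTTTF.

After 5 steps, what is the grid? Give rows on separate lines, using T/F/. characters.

Step 1: 2 trees catch fire, 1 burn out
  TTT.TT
  TTTTTT
  TT.TTT
  TTT.FT
  TTTF..
Step 2: 3 trees catch fire, 2 burn out
  TTT.TT
  TTTTTT
  TT.TFT
  TTT..F
  TTF...
Step 3: 5 trees catch fire, 3 burn out
  TTT.TT
  TTTTFT
  TT.F.F
  TTF...
  TF....
Step 4: 5 trees catch fire, 5 burn out
  TTT.FT
  TTTF.F
  TT....
  TF....
  F.....
Step 5: 4 trees catch fire, 5 burn out
  TTT..F
  TTF...
  TF....
  F.....
  ......

TTT..F
TTF...
TF....
F.....
......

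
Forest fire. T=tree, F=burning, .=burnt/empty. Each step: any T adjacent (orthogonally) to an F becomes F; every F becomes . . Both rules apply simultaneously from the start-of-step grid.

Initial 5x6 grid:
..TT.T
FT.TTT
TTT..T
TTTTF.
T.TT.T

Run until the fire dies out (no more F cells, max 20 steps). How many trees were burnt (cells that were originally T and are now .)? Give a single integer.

Answer: 11

Derivation:
Step 1: +3 fires, +2 burnt (F count now 3)
Step 2: +4 fires, +3 burnt (F count now 4)
Step 3: +4 fires, +4 burnt (F count now 4)
Step 4: +0 fires, +4 burnt (F count now 0)
Fire out after step 4
Initially T: 19, now '.': 22
Total burnt (originally-T cells now '.'): 11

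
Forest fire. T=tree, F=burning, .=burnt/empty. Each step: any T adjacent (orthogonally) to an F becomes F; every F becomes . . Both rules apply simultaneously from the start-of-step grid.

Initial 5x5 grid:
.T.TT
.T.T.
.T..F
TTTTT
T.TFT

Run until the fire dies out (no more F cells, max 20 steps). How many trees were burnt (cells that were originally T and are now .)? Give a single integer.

Step 1: +4 fires, +2 burnt (F count now 4)
Step 2: +1 fires, +4 burnt (F count now 1)
Step 3: +1 fires, +1 burnt (F count now 1)
Step 4: +2 fires, +1 burnt (F count now 2)
Step 5: +2 fires, +2 burnt (F count now 2)
Step 6: +1 fires, +2 burnt (F count now 1)
Step 7: +0 fires, +1 burnt (F count now 0)
Fire out after step 7
Initially T: 14, now '.': 22
Total burnt (originally-T cells now '.'): 11

Answer: 11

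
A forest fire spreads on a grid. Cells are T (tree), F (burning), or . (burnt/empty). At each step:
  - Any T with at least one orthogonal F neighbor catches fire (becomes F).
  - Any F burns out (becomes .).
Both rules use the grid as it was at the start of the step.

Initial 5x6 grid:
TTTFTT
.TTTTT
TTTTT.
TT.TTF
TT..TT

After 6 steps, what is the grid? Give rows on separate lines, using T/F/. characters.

Step 1: 5 trees catch fire, 2 burn out
  TTF.FT
  .TTFTT
  TTTTT.
  TT.TF.
  TT..TF
Step 2: 8 trees catch fire, 5 burn out
  TF...F
  .TF.FT
  TTTFF.
  TT.F..
  TT..F.
Step 3: 4 trees catch fire, 8 burn out
  F.....
  .F...F
  TTF...
  TT....
  TT....
Step 4: 1 trees catch fire, 4 burn out
  ......
  ......
  TF....
  TT....
  TT....
Step 5: 2 trees catch fire, 1 burn out
  ......
  ......
  F.....
  TF....
  TT....
Step 6: 2 trees catch fire, 2 burn out
  ......
  ......
  ......
  F.....
  TF....

......
......
......
F.....
TF....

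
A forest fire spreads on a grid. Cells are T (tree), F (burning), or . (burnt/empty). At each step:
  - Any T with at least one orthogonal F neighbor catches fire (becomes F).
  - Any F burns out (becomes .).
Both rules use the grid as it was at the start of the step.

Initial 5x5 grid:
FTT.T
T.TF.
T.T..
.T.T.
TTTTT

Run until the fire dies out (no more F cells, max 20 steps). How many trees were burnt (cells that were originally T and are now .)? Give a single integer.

Step 1: +3 fires, +2 burnt (F count now 3)
Step 2: +3 fires, +3 burnt (F count now 3)
Step 3: +0 fires, +3 burnt (F count now 0)
Fire out after step 3
Initially T: 14, now '.': 17
Total burnt (originally-T cells now '.'): 6

Answer: 6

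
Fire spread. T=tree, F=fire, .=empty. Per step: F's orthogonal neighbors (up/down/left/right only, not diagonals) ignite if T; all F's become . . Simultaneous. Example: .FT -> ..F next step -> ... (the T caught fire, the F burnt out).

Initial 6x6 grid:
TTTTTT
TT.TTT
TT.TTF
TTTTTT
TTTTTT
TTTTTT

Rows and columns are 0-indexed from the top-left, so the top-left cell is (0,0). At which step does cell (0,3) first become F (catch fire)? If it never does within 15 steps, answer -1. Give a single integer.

Step 1: cell (0,3)='T' (+3 fires, +1 burnt)
Step 2: cell (0,3)='T' (+5 fires, +3 burnt)
Step 3: cell (0,3)='T' (+5 fires, +5 burnt)
Step 4: cell (0,3)='F' (+4 fires, +5 burnt)
  -> target ignites at step 4
Step 5: cell (0,3)='.' (+4 fires, +4 burnt)
Step 6: cell (0,3)='.' (+5 fires, +4 burnt)
Step 7: cell (0,3)='.' (+5 fires, +5 burnt)
Step 8: cell (0,3)='.' (+2 fires, +5 burnt)
Step 9: cell (0,3)='.' (+0 fires, +2 burnt)
  fire out at step 9

4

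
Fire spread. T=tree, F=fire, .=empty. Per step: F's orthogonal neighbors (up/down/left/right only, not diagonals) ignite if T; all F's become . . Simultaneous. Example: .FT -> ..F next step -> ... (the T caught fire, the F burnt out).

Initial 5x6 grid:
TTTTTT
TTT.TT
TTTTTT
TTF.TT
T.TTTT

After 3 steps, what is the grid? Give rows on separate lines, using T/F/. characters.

Step 1: 3 trees catch fire, 1 burn out
  TTTTTT
  TTT.TT
  TTFTTT
  TF..TT
  T.FTTT
Step 2: 5 trees catch fire, 3 burn out
  TTTTTT
  TTF.TT
  TF.FTT
  F...TT
  T..FTT
Step 3: 6 trees catch fire, 5 burn out
  TTFTTT
  TF..TT
  F...FT
  ....TT
  F...FT

TTFTTT
TF..TT
F...FT
....TT
F...FT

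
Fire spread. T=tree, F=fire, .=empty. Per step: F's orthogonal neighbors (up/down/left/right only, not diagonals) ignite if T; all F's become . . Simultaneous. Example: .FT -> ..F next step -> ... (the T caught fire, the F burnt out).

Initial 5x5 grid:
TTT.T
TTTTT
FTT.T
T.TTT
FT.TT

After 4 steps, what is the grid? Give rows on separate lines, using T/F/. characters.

Step 1: 4 trees catch fire, 2 burn out
  TTT.T
  FTTTT
  .FT.T
  F.TTT
  .F.TT
Step 2: 3 trees catch fire, 4 burn out
  FTT.T
  .FTTT
  ..F.T
  ..TTT
  ...TT
Step 3: 3 trees catch fire, 3 burn out
  .FT.T
  ..FTT
  ....T
  ..FTT
  ...TT
Step 4: 3 trees catch fire, 3 burn out
  ..F.T
  ...FT
  ....T
  ...FT
  ...TT

..F.T
...FT
....T
...FT
...TT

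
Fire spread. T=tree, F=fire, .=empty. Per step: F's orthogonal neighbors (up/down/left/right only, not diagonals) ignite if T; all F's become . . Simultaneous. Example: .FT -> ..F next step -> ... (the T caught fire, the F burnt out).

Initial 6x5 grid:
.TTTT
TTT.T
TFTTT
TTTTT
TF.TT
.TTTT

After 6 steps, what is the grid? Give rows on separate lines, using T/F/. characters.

Step 1: 6 trees catch fire, 2 burn out
  .TTTT
  TFT.T
  F.FTT
  TFTTT
  F..TT
  .FTTT
Step 2: 7 trees catch fire, 6 burn out
  .FTTT
  F.F.T
  ...FT
  F.FTT
  ...TT
  ..FTT
Step 3: 4 trees catch fire, 7 burn out
  ..FTT
  ....T
  ....F
  ...FT
  ...TT
  ...FT
Step 4: 5 trees catch fire, 4 burn out
  ...FT
  ....F
  .....
  ....F
  ...FT
  ....F
Step 5: 2 trees catch fire, 5 burn out
  ....F
  .....
  .....
  .....
  ....F
  .....
Step 6: 0 trees catch fire, 2 burn out
  .....
  .....
  .....
  .....
  .....
  .....

.....
.....
.....
.....
.....
.....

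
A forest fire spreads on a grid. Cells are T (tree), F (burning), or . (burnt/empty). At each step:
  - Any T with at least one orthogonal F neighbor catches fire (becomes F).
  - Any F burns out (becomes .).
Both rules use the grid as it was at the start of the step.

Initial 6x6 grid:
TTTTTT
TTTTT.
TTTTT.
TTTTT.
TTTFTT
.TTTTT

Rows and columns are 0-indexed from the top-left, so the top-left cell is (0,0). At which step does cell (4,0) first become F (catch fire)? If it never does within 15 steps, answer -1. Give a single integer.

Step 1: cell (4,0)='T' (+4 fires, +1 burnt)
Step 2: cell (4,0)='T' (+7 fires, +4 burnt)
Step 3: cell (4,0)='F' (+7 fires, +7 burnt)
  -> target ignites at step 3
Step 4: cell (4,0)='.' (+5 fires, +7 burnt)
Step 5: cell (4,0)='.' (+4 fires, +5 burnt)
Step 6: cell (4,0)='.' (+3 fires, +4 burnt)
Step 7: cell (4,0)='.' (+1 fires, +3 burnt)
Step 8: cell (4,0)='.' (+0 fires, +1 burnt)
  fire out at step 8

3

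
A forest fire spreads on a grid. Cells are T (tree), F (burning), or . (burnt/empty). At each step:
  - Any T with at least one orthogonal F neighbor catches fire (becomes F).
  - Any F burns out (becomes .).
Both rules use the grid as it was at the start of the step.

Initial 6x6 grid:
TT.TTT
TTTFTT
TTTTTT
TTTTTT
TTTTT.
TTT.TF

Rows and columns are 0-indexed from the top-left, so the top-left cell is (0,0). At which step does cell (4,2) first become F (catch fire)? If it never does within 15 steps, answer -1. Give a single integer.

Step 1: cell (4,2)='T' (+5 fires, +2 burnt)
Step 2: cell (4,2)='T' (+7 fires, +5 burnt)
Step 3: cell (4,2)='T' (+8 fires, +7 burnt)
Step 4: cell (4,2)='F' (+5 fires, +8 burnt)
  -> target ignites at step 4
Step 5: cell (4,2)='.' (+3 fires, +5 burnt)
Step 6: cell (4,2)='.' (+2 fires, +3 burnt)
Step 7: cell (4,2)='.' (+1 fires, +2 burnt)
Step 8: cell (4,2)='.' (+0 fires, +1 burnt)
  fire out at step 8

4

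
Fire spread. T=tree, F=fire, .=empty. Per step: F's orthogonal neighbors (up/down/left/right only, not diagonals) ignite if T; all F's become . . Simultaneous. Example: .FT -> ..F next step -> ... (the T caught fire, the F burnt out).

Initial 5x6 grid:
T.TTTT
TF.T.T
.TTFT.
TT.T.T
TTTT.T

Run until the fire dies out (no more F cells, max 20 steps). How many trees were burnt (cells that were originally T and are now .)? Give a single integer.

Answer: 18

Derivation:
Step 1: +6 fires, +2 burnt (F count now 6)
Step 2: +4 fires, +6 burnt (F count now 4)
Step 3: +5 fires, +4 burnt (F count now 5)
Step 4: +2 fires, +5 burnt (F count now 2)
Step 5: +1 fires, +2 burnt (F count now 1)
Step 6: +0 fires, +1 burnt (F count now 0)
Fire out after step 6
Initially T: 20, now '.': 28
Total burnt (originally-T cells now '.'): 18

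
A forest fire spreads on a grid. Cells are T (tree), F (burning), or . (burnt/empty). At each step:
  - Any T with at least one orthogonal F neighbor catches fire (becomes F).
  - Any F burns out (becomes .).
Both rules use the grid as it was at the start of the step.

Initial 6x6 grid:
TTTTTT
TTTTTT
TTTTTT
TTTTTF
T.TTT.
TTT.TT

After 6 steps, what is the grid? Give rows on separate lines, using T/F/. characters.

Step 1: 2 trees catch fire, 1 burn out
  TTTTTT
  TTTTTT
  TTTTTF
  TTTTF.
  T.TTT.
  TTT.TT
Step 2: 4 trees catch fire, 2 burn out
  TTTTTT
  TTTTTF
  TTTTF.
  TTTF..
  T.TTF.
  TTT.TT
Step 3: 6 trees catch fire, 4 burn out
  TTTTTF
  TTTTF.
  TTTF..
  TTF...
  T.TF..
  TTT.FT
Step 4: 6 trees catch fire, 6 burn out
  TTTTF.
  TTTF..
  TTF...
  TF....
  T.F...
  TTT..F
Step 5: 5 trees catch fire, 6 burn out
  TTTF..
  TTF...
  TF....
  F.....
  T.....
  TTF...
Step 6: 5 trees catch fire, 5 burn out
  TTF...
  TF....
  F.....
  ......
  F.....
  TF....

TTF...
TF....
F.....
......
F.....
TF....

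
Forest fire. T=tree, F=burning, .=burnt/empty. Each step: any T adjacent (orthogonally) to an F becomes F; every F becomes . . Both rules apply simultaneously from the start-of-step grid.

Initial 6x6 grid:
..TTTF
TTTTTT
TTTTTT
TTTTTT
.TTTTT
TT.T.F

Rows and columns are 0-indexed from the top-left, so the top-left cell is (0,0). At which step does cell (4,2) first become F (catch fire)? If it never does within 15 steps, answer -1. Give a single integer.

Step 1: cell (4,2)='T' (+3 fires, +2 burnt)
Step 2: cell (4,2)='T' (+5 fires, +3 burnt)
Step 3: cell (4,2)='T' (+5 fires, +5 burnt)
Step 4: cell (4,2)='F' (+5 fires, +5 burnt)
  -> target ignites at step 4
Step 5: cell (4,2)='.' (+4 fires, +5 burnt)
Step 6: cell (4,2)='.' (+4 fires, +4 burnt)
Step 7: cell (4,2)='.' (+3 fires, +4 burnt)
Step 8: cell (4,2)='.' (+0 fires, +3 burnt)
  fire out at step 8

4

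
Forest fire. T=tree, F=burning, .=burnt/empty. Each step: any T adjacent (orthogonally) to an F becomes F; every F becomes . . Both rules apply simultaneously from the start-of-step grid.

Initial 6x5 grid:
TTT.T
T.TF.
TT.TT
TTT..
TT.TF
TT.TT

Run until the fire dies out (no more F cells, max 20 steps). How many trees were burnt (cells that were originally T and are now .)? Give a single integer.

Step 1: +4 fires, +2 burnt (F count now 4)
Step 2: +3 fires, +4 burnt (F count now 3)
Step 3: +1 fires, +3 burnt (F count now 1)
Step 4: +1 fires, +1 burnt (F count now 1)
Step 5: +1 fires, +1 burnt (F count now 1)
Step 6: +1 fires, +1 burnt (F count now 1)
Step 7: +2 fires, +1 burnt (F count now 2)
Step 8: +2 fires, +2 burnt (F count now 2)
Step 9: +3 fires, +2 burnt (F count now 3)
Step 10: +1 fires, +3 burnt (F count now 1)
Step 11: +0 fires, +1 burnt (F count now 0)
Fire out after step 11
Initially T: 20, now '.': 29
Total burnt (originally-T cells now '.'): 19

Answer: 19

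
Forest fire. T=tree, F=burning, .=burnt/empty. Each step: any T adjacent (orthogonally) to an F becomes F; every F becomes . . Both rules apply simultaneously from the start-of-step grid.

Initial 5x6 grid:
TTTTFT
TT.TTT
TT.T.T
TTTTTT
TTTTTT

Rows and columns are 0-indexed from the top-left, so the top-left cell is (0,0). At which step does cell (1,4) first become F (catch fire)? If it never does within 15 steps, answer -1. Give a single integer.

Step 1: cell (1,4)='F' (+3 fires, +1 burnt)
  -> target ignites at step 1
Step 2: cell (1,4)='.' (+3 fires, +3 burnt)
Step 3: cell (1,4)='.' (+3 fires, +3 burnt)
Step 4: cell (1,4)='.' (+4 fires, +3 burnt)
Step 5: cell (1,4)='.' (+6 fires, +4 burnt)
Step 6: cell (1,4)='.' (+4 fires, +6 burnt)
Step 7: cell (1,4)='.' (+2 fires, +4 burnt)
Step 8: cell (1,4)='.' (+1 fires, +2 burnt)
Step 9: cell (1,4)='.' (+0 fires, +1 burnt)
  fire out at step 9

1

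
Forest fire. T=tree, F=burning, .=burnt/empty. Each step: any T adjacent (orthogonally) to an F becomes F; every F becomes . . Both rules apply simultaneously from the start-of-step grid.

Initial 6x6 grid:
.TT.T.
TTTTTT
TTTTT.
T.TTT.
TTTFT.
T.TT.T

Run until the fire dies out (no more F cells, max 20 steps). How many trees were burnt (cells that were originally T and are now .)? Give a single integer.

Answer: 25

Derivation:
Step 1: +4 fires, +1 burnt (F count now 4)
Step 2: +5 fires, +4 burnt (F count now 5)
Step 3: +4 fires, +5 burnt (F count now 4)
Step 4: +5 fires, +4 burnt (F count now 5)
Step 5: +5 fires, +5 burnt (F count now 5)
Step 6: +2 fires, +5 burnt (F count now 2)
Step 7: +0 fires, +2 burnt (F count now 0)
Fire out after step 7
Initially T: 26, now '.': 35
Total burnt (originally-T cells now '.'): 25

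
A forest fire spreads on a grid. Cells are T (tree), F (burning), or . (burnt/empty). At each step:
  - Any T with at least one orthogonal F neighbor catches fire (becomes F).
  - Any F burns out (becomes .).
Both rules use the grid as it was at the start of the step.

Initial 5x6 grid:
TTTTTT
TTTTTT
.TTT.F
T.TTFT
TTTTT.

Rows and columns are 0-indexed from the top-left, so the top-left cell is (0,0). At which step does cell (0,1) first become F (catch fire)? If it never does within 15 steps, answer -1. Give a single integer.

Step 1: cell (0,1)='T' (+4 fires, +2 burnt)
Step 2: cell (0,1)='T' (+5 fires, +4 burnt)
Step 3: cell (0,1)='T' (+4 fires, +5 burnt)
Step 4: cell (0,1)='T' (+4 fires, +4 burnt)
Step 5: cell (0,1)='T' (+3 fires, +4 burnt)
Step 6: cell (0,1)='F' (+3 fires, +3 burnt)
  -> target ignites at step 6
Step 7: cell (0,1)='.' (+1 fires, +3 burnt)
Step 8: cell (0,1)='.' (+0 fires, +1 burnt)
  fire out at step 8

6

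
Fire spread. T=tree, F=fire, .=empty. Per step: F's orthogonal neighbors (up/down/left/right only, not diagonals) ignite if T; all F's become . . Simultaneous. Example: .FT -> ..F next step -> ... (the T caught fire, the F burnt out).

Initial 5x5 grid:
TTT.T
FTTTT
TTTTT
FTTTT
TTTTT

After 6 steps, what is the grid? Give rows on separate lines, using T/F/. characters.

Step 1: 5 trees catch fire, 2 burn out
  FTT.T
  .FTTT
  FTTTT
  .FTTT
  FTTTT
Step 2: 5 trees catch fire, 5 burn out
  .FT.T
  ..FTT
  .FTTT
  ..FTT
  .FTTT
Step 3: 5 trees catch fire, 5 burn out
  ..F.T
  ...FT
  ..FTT
  ...FT
  ..FTT
Step 4: 4 trees catch fire, 5 burn out
  ....T
  ....F
  ...FT
  ....F
  ...FT
Step 5: 3 trees catch fire, 4 burn out
  ....F
  .....
  ....F
  .....
  ....F
Step 6: 0 trees catch fire, 3 burn out
  .....
  .....
  .....
  .....
  .....

.....
.....
.....
.....
.....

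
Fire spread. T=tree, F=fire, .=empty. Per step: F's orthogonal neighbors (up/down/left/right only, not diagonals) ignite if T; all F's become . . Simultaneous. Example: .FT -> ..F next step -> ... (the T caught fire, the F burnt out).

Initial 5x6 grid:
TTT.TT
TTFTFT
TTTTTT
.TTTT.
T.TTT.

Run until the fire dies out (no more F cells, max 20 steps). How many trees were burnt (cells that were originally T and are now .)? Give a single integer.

Answer: 22

Derivation:
Step 1: +7 fires, +2 burnt (F count now 7)
Step 2: +8 fires, +7 burnt (F count now 8)
Step 3: +6 fires, +8 burnt (F count now 6)
Step 4: +1 fires, +6 burnt (F count now 1)
Step 5: +0 fires, +1 burnt (F count now 0)
Fire out after step 5
Initially T: 23, now '.': 29
Total burnt (originally-T cells now '.'): 22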